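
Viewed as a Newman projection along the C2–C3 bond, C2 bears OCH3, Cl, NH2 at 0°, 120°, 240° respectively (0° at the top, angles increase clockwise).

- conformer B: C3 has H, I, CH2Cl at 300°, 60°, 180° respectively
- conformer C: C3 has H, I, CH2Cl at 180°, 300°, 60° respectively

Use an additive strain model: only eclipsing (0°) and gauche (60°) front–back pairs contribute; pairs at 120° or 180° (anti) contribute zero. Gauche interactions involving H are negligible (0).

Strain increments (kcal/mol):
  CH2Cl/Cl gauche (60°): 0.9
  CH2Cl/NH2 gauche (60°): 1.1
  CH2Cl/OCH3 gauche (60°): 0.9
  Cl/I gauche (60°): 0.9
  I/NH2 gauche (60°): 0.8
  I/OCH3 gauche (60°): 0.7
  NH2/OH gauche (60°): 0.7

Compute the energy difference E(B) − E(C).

+0.3 kcal/mol

B (staggered): OCH3(0°)/I(60°) gauche 0.7; Cl(120°)/I(60°) gauche 0.9; Cl(120°)/CH2Cl(180°) gauche 0.9; NH2(240°)/CH2Cl(180°) gauche 1.1 → 3.6 kcal/mol.
C (staggered): OCH3(0°)/I(300°) gauche 0.7; OCH3(0°)/CH2Cl(60°) gauche 0.9; Cl(120°)/CH2Cl(60°) gauche 0.9; NH2(240°)/I(300°) gauche 0.8 → 3.3 kcal/mol.
E(B) − E(C) = 3.6 − 3.3 = +0.3 kcal/mol.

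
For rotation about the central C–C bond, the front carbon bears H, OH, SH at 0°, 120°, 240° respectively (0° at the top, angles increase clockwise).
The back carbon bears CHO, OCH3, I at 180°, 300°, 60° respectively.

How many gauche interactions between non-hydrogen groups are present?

4

Non-H gauche pairs: OH(120°)/CHO(180°); OH(120°)/I(60°); SH(240°)/CHO(180°); SH(240°)/OCH3(300°) — 4 interactions.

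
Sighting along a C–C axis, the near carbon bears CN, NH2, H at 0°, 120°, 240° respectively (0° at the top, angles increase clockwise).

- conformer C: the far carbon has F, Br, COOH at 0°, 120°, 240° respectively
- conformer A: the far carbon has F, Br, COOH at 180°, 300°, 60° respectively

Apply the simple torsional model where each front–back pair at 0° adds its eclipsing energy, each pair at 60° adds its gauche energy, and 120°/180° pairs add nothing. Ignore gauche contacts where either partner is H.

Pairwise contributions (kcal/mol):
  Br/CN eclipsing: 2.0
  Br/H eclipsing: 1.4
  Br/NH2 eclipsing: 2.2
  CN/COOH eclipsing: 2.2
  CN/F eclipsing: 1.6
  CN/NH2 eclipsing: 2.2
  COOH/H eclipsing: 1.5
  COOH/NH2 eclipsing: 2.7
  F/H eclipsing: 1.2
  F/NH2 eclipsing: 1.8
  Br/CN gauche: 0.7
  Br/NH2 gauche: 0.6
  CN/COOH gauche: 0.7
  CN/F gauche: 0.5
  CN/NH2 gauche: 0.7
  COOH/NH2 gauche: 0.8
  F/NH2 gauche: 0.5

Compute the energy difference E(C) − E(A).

+2.6 kcal/mol

C (eclipsed): CN–F eclipsed, NH2–Br eclipsed, H–COOH eclipsed; 1.6 + 2.2 + 1.5 = 5.3 kcal/mol.
A (staggered): CN–Br gauche, CN–COOH gauche, NH2–F gauche, NH2–COOH gauche; 0.7 + 0.7 + 0.5 + 0.8 = 2.7 kcal/mol.
E(C) − E(A) = 5.3 − 2.7 = +2.6 kcal/mol.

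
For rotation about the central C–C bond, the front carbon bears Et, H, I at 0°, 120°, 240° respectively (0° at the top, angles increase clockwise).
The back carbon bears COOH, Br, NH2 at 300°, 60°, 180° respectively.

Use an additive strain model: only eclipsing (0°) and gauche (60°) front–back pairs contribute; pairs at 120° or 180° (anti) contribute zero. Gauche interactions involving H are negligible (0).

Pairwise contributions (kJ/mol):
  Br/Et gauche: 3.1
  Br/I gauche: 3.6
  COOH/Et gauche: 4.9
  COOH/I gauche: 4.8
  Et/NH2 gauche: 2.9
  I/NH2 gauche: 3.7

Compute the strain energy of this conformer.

This conformer (staggered): Et–COOH gauche, Et–Br gauche, I–COOH gauche, I–NH2 gauche; 4.9 + 3.1 + 4.8 + 3.7 = 16.5 kJ/mol.

16.5 kJ/mol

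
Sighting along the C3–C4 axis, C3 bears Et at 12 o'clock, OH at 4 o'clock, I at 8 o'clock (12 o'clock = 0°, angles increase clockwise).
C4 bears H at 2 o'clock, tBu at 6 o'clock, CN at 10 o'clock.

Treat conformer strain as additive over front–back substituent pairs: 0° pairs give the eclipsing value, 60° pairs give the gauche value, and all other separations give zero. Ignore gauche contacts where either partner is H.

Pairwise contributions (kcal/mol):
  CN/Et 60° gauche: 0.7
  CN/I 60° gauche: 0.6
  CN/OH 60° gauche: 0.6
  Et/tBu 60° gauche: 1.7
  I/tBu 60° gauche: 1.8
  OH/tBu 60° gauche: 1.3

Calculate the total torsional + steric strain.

4.4 kcal/mol

This conformer (staggered): Et(0°)/CN(300°) gauche 0.7; OH(120°)/tBu(180°) gauche 1.3; I(240°)/tBu(180°) gauche 1.8; I(240°)/CN(300°) gauche 0.6 → 4.4 kcal/mol.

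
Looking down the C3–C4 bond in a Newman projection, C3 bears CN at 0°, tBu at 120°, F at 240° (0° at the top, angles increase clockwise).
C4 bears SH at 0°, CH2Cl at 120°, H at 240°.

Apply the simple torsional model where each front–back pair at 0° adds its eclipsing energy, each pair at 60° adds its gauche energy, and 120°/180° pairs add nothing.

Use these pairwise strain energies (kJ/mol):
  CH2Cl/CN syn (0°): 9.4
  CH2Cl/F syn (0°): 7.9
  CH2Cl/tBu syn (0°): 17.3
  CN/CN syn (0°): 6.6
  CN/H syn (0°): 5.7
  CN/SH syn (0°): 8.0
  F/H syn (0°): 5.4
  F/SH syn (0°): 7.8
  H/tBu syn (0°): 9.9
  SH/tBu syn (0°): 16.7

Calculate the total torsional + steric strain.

30.7 kJ/mol

This conformer (eclipsed): CN(0°)/SH(0°) eclipsed 8.0; tBu(120°)/CH2Cl(120°) eclipsed 17.3; F(240°)/H(240°) eclipsed 5.4 → 30.7 kJ/mol.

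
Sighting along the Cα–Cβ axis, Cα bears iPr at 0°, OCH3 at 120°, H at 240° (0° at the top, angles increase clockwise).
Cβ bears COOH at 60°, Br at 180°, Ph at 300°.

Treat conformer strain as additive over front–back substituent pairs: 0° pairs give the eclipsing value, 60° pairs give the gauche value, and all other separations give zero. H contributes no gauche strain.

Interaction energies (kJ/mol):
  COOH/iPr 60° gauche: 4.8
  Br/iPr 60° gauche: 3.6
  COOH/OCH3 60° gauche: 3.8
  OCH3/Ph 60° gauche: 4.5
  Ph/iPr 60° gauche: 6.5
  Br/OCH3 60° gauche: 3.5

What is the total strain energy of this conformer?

This conformer is staggered. iPr at 0° is gauche with COOH at 60° (4.8); iPr at 0° is gauche with Ph at 300° (6.5); OCH3 at 120° is gauche with COOH at 60° (3.8); OCH3 at 120° is gauche with Br at 180° (3.5). Total 18.6 kJ/mol.

18.6 kJ/mol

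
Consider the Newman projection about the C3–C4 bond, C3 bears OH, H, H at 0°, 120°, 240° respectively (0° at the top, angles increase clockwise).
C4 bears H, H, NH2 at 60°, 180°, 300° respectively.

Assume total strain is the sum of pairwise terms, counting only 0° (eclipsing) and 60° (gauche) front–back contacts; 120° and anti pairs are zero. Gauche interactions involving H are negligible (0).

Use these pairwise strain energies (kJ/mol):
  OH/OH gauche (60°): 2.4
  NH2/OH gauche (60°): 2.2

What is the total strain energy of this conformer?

This conformer is staggered. OH at 0° is gauche with NH2 at 300° (2.2). Total 2.2 kJ/mol.

2.2 kJ/mol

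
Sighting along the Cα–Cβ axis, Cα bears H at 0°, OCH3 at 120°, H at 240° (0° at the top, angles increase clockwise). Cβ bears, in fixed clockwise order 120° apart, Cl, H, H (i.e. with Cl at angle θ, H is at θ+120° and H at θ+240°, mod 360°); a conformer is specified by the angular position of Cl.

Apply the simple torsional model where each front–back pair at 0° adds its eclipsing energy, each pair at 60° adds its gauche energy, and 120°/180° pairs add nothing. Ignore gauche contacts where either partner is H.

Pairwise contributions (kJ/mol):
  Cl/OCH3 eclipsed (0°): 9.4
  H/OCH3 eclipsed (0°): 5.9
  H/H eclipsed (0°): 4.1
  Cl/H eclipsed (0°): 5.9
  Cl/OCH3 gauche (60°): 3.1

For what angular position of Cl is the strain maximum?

Cl at 0° is eclipsed. H at 0° is eclipsed with Cl at 0° (5.9); OCH3 at 120° is eclipsed with H at 120° (5.9); H at 240° is eclipsed with H at 240° (4.1). Total 15.9 kJ/mol.
Cl at 60° is staggered. OCH3 at 120° is gauche with Cl at 60° (3.1). Total 3.1 kJ/mol.
Cl at 120° is eclipsed. H at 0° is eclipsed with H at 0° (4.1); OCH3 at 120° is eclipsed with Cl at 120° (9.4); H at 240° is eclipsed with H at 240° (4.1). Total 17.6 kJ/mol.
Cl at 180° is staggered. OCH3 at 120° is gauche with Cl at 180° (3.1). Total 3.1 kJ/mol.
Cl at 240° is eclipsed. H at 0° is eclipsed with H at 0° (4.1); OCH3 at 120° is eclipsed with H at 120° (5.9); H at 240° is eclipsed with Cl at 240° (5.9). Total 15.9 kJ/mol.
Cl at 300° (staggered): no non-H gauche contacts → 0.0 kJ/mol.
The maximum (17.6 kJ/mol) occurs with Cl at 120°.

120°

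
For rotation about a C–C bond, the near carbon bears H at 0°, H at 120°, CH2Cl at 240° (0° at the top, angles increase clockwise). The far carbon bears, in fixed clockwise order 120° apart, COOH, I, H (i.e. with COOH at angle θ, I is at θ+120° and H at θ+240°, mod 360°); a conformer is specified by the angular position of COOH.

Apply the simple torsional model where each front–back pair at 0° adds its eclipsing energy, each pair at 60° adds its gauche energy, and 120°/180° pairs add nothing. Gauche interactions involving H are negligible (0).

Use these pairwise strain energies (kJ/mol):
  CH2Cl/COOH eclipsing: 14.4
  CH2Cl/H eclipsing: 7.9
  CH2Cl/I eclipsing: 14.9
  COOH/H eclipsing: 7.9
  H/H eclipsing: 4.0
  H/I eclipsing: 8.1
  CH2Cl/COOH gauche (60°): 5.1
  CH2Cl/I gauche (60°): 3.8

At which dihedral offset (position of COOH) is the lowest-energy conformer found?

COOH at 0° (eclipsed): H–COOH eclipsed, H–I eclipsed, CH2Cl–H eclipsed; 7.9 + 8.1 + 7.9 = 23.9 kJ/mol.
COOH at 60° (staggered): CH2Cl–I gauche; 3.8 = 3.8 kJ/mol.
COOH at 120° (eclipsed): H–H eclipsed, H–COOH eclipsed, CH2Cl–I eclipsed; 4.0 + 7.9 + 14.9 = 26.8 kJ/mol.
COOH at 180° (staggered): CH2Cl–COOH gauche, CH2Cl–I gauche; 5.1 + 3.8 = 8.9 kJ/mol.
COOH at 240° (eclipsed): H–I eclipsed, H–H eclipsed, CH2Cl–COOH eclipsed; 8.1 + 4.0 + 14.4 = 26.5 kJ/mol.
COOH at 300° (staggered): CH2Cl–COOH gauche; 5.1 = 5.1 kJ/mol.
The minimum (3.8 kJ/mol) occurs with COOH at 60°.

60°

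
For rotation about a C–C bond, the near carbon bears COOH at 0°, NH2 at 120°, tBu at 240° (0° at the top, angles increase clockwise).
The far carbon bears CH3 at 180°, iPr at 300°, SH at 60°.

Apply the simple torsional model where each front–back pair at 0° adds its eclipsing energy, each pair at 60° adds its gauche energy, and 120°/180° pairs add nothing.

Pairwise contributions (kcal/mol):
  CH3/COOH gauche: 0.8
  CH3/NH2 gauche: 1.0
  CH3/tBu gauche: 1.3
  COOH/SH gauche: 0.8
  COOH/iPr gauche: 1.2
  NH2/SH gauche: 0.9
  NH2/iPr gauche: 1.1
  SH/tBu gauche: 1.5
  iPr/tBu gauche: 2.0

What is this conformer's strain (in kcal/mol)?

7.2 kcal/mol

This conformer (staggered): COOH(0°)/iPr(300°) gauche 1.2; COOH(0°)/SH(60°) gauche 0.8; NH2(120°)/CH3(180°) gauche 1.0; NH2(120°)/SH(60°) gauche 0.9; tBu(240°)/CH3(180°) gauche 1.3; tBu(240°)/iPr(300°) gauche 2.0 → 7.2 kcal/mol.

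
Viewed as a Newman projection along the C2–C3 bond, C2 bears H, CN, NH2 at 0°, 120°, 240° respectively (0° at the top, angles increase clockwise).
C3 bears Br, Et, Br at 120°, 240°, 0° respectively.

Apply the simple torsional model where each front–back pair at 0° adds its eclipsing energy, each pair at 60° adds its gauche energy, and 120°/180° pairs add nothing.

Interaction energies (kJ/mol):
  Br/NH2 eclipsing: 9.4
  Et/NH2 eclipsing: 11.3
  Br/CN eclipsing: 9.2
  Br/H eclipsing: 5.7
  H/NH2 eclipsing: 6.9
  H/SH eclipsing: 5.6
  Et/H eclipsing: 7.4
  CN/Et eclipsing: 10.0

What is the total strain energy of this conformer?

This conformer (eclipsed): H–Br eclipsed, CN–Br eclipsed, NH2–Et eclipsed; 5.7 + 9.2 + 11.3 = 26.2 kJ/mol.

26.2 kJ/mol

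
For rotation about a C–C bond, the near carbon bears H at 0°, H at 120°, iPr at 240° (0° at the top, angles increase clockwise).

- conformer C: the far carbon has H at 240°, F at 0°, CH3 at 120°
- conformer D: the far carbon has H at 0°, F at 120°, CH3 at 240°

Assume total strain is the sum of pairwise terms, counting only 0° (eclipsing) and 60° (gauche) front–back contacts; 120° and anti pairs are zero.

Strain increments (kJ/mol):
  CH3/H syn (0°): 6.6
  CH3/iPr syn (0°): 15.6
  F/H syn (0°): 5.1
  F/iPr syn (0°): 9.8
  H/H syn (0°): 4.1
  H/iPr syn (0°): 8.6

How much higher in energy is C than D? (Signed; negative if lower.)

-4.5 kJ/mol

C (eclipsed): H–F eclipsed, H–CH3 eclipsed, iPr–H eclipsed; 5.1 + 6.6 + 8.6 = 20.3 kJ/mol.
D (eclipsed): H–H eclipsed, H–F eclipsed, iPr–CH3 eclipsed; 4.1 + 5.1 + 15.6 = 24.8 kJ/mol.
E(C) − E(D) = 20.3 − 24.8 = -4.5 kJ/mol.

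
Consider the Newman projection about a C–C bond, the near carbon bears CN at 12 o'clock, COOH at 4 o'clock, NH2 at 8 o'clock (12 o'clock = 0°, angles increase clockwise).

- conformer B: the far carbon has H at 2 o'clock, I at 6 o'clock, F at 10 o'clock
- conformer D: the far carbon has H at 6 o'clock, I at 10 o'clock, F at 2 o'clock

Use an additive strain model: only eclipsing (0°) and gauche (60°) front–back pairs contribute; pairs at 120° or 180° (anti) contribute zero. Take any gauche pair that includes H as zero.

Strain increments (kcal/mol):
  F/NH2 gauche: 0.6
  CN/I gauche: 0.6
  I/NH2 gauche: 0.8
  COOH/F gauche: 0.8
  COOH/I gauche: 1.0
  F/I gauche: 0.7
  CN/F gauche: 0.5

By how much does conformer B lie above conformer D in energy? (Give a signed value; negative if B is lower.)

+0.2 kcal/mol

B is staggered. CN at 0° is gauche with F at 300° (0.5); COOH at 120° is gauche with I at 180° (1.0); NH2 at 240° is gauche with I at 180° (0.8); NH2 at 240° is gauche with F at 300° (0.6). Total 2.9 kcal/mol.
D is staggered. CN at 0° is gauche with I at 300° (0.6); CN at 0° is gauche with F at 60° (0.5); COOH at 120° is gauche with F at 60° (0.8); NH2 at 240° is gauche with I at 300° (0.8). Total 2.7 kcal/mol.
E(B) − E(D) = 2.9 − 2.7 = +0.2 kcal/mol.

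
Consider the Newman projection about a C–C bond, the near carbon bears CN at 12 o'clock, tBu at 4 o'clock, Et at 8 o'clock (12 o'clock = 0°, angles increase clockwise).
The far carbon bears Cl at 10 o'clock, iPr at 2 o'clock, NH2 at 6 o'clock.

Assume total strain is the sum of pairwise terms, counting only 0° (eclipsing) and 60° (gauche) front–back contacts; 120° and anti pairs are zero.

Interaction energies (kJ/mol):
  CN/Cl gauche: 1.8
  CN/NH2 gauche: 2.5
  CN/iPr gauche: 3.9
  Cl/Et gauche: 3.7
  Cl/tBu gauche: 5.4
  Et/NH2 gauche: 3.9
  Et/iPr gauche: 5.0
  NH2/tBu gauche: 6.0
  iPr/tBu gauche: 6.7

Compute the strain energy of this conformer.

This conformer is staggered. CN at 0° is gauche with Cl at 300° (1.8); CN at 0° is gauche with iPr at 60° (3.9); tBu at 120° is gauche with iPr at 60° (6.7); tBu at 120° is gauche with NH2 at 180° (6.0); Et at 240° is gauche with Cl at 300° (3.7); Et at 240° is gauche with NH2 at 180° (3.9). Total 26.0 kJ/mol.

26.0 kJ/mol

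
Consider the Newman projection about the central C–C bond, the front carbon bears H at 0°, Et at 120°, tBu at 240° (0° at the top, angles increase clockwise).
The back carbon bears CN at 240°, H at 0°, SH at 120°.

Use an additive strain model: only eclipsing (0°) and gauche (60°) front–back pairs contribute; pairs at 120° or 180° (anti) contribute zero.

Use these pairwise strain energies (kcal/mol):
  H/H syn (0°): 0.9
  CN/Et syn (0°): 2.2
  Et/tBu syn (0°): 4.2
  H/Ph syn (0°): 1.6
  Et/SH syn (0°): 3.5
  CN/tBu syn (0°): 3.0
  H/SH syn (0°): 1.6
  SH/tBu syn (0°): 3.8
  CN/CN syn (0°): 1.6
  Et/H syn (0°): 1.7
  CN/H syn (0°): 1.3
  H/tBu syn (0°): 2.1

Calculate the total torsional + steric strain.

This conformer is eclipsed. H at 0° is eclipsed with H at 0° (0.9); Et at 120° is eclipsed with SH at 120° (3.5); tBu at 240° is eclipsed with CN at 240° (3.0). Total 7.4 kcal/mol.

7.4 kcal/mol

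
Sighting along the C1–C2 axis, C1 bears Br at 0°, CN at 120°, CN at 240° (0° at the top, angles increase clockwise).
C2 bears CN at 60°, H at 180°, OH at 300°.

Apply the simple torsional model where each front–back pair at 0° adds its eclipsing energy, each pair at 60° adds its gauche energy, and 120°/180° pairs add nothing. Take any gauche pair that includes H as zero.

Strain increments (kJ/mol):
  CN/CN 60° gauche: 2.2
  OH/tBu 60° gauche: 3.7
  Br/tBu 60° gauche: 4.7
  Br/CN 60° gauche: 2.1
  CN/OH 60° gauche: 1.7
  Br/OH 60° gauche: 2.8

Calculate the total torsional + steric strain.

8.8 kJ/mol

This conformer (staggered): Br(0°)/CN(60°) gauche 2.1; Br(0°)/OH(300°) gauche 2.8; CN(120°)/CN(60°) gauche 2.2; CN(240°)/OH(300°) gauche 1.7 → 8.8 kJ/mol.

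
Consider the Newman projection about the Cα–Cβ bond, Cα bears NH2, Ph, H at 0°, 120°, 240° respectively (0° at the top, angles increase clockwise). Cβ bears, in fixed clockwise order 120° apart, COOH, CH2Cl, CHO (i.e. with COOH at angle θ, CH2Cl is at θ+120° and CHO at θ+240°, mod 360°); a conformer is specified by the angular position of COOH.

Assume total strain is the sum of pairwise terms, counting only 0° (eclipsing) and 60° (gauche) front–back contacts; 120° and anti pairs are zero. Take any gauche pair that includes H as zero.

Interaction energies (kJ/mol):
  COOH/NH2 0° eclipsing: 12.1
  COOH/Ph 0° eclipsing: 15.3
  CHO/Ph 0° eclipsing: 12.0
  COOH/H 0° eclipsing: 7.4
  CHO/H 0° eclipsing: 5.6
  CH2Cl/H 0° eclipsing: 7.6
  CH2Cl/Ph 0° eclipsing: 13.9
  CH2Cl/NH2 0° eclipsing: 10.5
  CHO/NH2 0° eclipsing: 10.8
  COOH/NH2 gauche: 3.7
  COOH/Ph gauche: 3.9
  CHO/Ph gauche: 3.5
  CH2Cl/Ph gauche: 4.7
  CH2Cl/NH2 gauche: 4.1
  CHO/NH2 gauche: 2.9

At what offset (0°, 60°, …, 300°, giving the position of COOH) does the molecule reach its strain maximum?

120°

COOH at 0° (eclipsed): NH2–COOH eclipsed, Ph–CH2Cl eclipsed, H–CHO eclipsed; 12.1 + 13.9 + 5.6 = 31.6 kJ/mol.
COOH at 60° (staggered): NH2–COOH gauche, NH2–CHO gauche, Ph–COOH gauche, Ph–CH2Cl gauche; 3.7 + 2.9 + 3.9 + 4.7 = 15.2 kJ/mol.
COOH at 120° (eclipsed): NH2–CHO eclipsed, Ph–COOH eclipsed, H–CH2Cl eclipsed; 10.8 + 15.3 + 7.6 = 33.7 kJ/mol.
COOH at 180° (staggered): NH2–CH2Cl gauche, NH2–CHO gauche, Ph–COOH gauche, Ph–CHO gauche; 4.1 + 2.9 + 3.9 + 3.5 = 14.4 kJ/mol.
COOH at 240° (eclipsed): NH2–CH2Cl eclipsed, Ph–CHO eclipsed, H–COOH eclipsed; 10.5 + 12.0 + 7.4 = 29.9 kJ/mol.
COOH at 300° (staggered): NH2–COOH gauche, NH2–CH2Cl gauche, Ph–CH2Cl gauche, Ph–CHO gauche; 3.7 + 4.1 + 4.7 + 3.5 = 16.0 kJ/mol.
The maximum (33.7 kJ/mol) occurs with COOH at 120°.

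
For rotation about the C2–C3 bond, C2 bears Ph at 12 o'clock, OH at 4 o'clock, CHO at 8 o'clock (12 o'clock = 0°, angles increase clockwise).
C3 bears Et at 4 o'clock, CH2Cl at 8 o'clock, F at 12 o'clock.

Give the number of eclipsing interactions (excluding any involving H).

Non-H eclipsing pairs: Ph(0°)/F(0°); OH(120°)/Et(120°); CHO(240°)/CH2Cl(240°) — 3 interactions.

3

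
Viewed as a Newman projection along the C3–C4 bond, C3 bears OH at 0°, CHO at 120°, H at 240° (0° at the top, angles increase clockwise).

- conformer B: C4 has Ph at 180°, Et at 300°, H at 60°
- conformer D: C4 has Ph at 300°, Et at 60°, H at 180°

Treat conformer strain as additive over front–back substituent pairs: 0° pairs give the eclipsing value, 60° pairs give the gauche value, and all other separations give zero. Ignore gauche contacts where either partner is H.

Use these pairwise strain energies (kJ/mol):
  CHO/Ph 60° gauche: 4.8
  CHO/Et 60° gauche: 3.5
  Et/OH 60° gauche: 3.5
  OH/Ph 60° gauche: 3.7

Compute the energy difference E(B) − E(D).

B (staggered): OH–Et gauche, CHO–Ph gauche; 3.5 + 4.8 = 8.3 kJ/mol.
D (staggered): OH–Ph gauche, OH–Et gauche, CHO–Et gauche; 3.7 + 3.5 + 3.5 = 10.7 kJ/mol.
E(B) − E(D) = 8.3 − 10.7 = -2.4 kJ/mol.

-2.4 kJ/mol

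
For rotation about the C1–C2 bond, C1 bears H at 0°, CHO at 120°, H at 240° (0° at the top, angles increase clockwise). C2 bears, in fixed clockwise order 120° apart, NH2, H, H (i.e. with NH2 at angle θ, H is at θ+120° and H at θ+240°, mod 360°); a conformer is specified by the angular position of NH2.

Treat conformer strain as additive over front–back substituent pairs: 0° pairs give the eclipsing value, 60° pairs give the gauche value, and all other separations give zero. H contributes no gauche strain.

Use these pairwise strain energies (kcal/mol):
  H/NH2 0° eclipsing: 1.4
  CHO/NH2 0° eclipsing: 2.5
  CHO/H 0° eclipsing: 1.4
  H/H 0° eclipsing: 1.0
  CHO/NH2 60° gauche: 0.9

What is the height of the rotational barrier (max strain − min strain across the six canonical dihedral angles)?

NH2 at 0° is eclipsed. H at 0° is eclipsed with NH2 at 0° (1.4); CHO at 120° is eclipsed with H at 120° (1.4); H at 240° is eclipsed with H at 240° (1.0). Total 3.8 kcal/mol.
NH2 at 60° is staggered. CHO at 120° is gauche with NH2 at 60° (0.9). Total 0.9 kcal/mol.
NH2 at 120° is eclipsed. H at 0° is eclipsed with H at 0° (1.0); CHO at 120° is eclipsed with NH2 at 120° (2.5); H at 240° is eclipsed with H at 240° (1.0). Total 4.5 kcal/mol.
NH2 at 180° is staggered. CHO at 120° is gauche with NH2 at 180° (0.9). Total 0.9 kcal/mol.
NH2 at 240° is eclipsed. H at 0° is eclipsed with H at 0° (1.0); CHO at 120° is eclipsed with H at 120° (1.4); H at 240° is eclipsed with NH2 at 240° (1.4). Total 3.8 kcal/mol.
NH2 at 300° (staggered): no non-H gauche contacts → 0.0 kcal/mol.
Max at 120° (4.5 kcal/mol), min at 300° (0.0 kcal/mol); barrier = 4.5 kcal/mol.

4.5 kcal/mol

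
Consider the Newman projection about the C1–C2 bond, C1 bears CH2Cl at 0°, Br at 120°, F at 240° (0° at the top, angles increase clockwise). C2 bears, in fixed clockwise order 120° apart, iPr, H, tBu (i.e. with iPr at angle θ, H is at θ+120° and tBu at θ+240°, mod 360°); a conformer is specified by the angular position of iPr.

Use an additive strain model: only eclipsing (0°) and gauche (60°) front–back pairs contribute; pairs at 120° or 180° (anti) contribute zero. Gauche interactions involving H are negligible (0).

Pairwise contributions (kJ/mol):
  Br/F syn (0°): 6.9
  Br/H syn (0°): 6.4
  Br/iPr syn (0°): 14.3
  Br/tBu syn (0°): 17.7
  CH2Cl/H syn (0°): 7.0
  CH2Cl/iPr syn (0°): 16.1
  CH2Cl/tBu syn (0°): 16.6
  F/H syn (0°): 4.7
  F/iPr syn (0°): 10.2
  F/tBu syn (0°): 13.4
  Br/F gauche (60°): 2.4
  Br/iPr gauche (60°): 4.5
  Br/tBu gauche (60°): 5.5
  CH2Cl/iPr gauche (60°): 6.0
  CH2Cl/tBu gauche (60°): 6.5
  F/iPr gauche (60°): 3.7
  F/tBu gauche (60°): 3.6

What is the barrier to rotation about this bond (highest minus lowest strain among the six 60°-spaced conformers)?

iPr at 0° (eclipsed): CH2Cl–iPr eclipsed, Br–H eclipsed, F–tBu eclipsed; 16.1 + 6.4 + 13.4 = 35.9 kJ/mol.
iPr at 60° (staggered): CH2Cl–iPr gauche, CH2Cl–tBu gauche, Br–iPr gauche, F–tBu gauche; 6.0 + 6.5 + 4.5 + 3.6 = 20.6 kJ/mol.
iPr at 120° (eclipsed): CH2Cl–tBu eclipsed, Br–iPr eclipsed, F–H eclipsed; 16.6 + 14.3 + 4.7 = 35.6 kJ/mol.
iPr at 180° (staggered): CH2Cl–tBu gauche, Br–iPr gauche, Br–tBu gauche, F–iPr gauche; 6.5 + 4.5 + 5.5 + 3.7 = 20.2 kJ/mol.
iPr at 240° (eclipsed): CH2Cl–H eclipsed, Br–tBu eclipsed, F–iPr eclipsed; 7.0 + 17.7 + 10.2 = 34.9 kJ/mol.
iPr at 300° (staggered): CH2Cl–iPr gauche, Br–tBu gauche, F–iPr gauche, F–tBu gauche; 6.0 + 5.5 + 3.7 + 3.6 = 18.8 kJ/mol.
Max at 0° (35.9 kJ/mol), min at 300° (18.8 kJ/mol); barrier = 17.1 kJ/mol.

17.1 kJ/mol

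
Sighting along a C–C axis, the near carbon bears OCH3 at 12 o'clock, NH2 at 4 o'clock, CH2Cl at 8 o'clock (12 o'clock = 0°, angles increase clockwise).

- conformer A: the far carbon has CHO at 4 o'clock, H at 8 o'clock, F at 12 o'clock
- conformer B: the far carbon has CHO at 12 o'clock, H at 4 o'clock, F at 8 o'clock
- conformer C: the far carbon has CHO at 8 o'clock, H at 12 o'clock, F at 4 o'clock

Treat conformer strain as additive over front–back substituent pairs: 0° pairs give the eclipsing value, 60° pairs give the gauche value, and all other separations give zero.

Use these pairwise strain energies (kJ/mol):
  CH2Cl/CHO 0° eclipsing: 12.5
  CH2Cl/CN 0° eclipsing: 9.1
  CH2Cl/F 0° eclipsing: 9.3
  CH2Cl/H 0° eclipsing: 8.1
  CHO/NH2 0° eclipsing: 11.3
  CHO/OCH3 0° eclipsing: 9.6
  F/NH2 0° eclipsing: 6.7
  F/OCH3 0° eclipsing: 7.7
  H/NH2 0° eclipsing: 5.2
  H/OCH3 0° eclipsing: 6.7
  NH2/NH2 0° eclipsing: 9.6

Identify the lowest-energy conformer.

B

A (eclipsed): OCH3–F eclipsed, NH2–CHO eclipsed, CH2Cl–H eclipsed; 7.7 + 11.3 + 8.1 = 27.1 kJ/mol.
B (eclipsed): OCH3–CHO eclipsed, NH2–H eclipsed, CH2Cl–F eclipsed; 9.6 + 5.2 + 9.3 = 24.1 kJ/mol.
C (eclipsed): OCH3–H eclipsed, NH2–F eclipsed, CH2Cl–CHO eclipsed; 6.7 + 6.7 + 12.5 = 25.9 kJ/mol.
B has the lowest total (24.1 kJ/mol).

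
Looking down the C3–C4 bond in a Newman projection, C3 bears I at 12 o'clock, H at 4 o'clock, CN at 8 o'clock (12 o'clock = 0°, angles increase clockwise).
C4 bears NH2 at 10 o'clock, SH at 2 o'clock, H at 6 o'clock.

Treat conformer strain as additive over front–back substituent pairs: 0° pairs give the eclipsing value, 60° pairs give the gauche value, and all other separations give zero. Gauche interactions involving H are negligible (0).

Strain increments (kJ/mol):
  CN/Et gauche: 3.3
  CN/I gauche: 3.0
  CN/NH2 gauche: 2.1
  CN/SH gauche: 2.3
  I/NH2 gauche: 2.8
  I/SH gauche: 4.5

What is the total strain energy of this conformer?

This conformer (staggered): I–NH2 gauche, I–SH gauche, CN–NH2 gauche; 2.8 + 4.5 + 2.1 = 9.4 kJ/mol.

9.4 kJ/mol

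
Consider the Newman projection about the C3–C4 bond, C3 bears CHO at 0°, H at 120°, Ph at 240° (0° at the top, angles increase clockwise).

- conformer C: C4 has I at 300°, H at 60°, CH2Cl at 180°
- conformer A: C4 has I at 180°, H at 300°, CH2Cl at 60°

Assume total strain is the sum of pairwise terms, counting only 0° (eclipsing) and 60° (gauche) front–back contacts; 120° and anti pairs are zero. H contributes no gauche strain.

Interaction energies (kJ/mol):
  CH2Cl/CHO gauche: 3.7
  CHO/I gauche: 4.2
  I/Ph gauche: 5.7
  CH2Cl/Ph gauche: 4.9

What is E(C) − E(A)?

C (staggered): CHO–I gauche, Ph–I gauche, Ph–CH2Cl gauche; 4.2 + 5.7 + 4.9 = 14.8 kJ/mol.
A (staggered): CHO–CH2Cl gauche, Ph–I gauche; 3.7 + 5.7 = 9.4 kJ/mol.
E(C) − E(A) = 14.8 − 9.4 = +5.4 kJ/mol.

+5.4 kJ/mol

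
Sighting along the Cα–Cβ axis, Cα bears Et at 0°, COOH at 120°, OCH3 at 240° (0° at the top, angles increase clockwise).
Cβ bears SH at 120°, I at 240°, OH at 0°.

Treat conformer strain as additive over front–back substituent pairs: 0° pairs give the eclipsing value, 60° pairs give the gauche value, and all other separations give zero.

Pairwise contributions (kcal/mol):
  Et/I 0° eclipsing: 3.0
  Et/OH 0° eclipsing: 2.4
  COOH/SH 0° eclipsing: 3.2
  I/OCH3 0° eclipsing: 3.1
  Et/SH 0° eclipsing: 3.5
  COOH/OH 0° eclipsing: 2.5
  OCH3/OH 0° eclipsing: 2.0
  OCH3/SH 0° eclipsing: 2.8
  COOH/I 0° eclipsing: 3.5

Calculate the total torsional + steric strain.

This conformer (eclipsed): Et(0°)/OH(0°) eclipsed 2.4; COOH(120°)/SH(120°) eclipsed 3.2; OCH3(240°)/I(240°) eclipsed 3.1 → 8.7 kcal/mol.

8.7 kcal/mol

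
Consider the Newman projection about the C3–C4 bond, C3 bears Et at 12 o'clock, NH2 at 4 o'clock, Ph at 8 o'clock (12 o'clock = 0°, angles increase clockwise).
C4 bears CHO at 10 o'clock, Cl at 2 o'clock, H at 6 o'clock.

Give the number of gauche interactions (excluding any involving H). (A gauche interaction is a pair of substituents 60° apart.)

4

Non-H gauche pairs: Et(0°)/CHO(300°); Et(0°)/Cl(60°); NH2(120°)/Cl(60°); Ph(240°)/CHO(300°) — 4 interactions.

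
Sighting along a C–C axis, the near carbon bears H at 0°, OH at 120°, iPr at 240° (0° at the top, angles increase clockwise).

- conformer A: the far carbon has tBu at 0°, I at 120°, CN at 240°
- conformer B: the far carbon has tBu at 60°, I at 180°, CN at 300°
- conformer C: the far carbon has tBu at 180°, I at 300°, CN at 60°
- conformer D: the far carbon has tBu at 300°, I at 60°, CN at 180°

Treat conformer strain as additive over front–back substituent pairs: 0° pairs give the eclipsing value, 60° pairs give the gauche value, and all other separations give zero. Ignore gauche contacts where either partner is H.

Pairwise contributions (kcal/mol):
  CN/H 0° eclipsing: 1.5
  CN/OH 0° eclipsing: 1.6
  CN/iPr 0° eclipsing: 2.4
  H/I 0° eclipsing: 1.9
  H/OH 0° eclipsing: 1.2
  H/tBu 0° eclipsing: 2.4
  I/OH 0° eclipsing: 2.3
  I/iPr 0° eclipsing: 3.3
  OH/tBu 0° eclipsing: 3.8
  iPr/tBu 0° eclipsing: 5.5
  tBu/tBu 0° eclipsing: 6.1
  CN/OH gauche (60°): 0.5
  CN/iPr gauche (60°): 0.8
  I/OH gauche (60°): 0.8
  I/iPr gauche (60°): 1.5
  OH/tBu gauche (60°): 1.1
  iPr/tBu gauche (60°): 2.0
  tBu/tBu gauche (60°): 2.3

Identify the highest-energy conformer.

A (eclipsed): H–tBu eclipsed, OH–I eclipsed, iPr–CN eclipsed; 2.4 + 2.3 + 2.4 = 7.1 kcal/mol.
B (staggered): OH–tBu gauche, OH–I gauche, iPr–I gauche, iPr–CN gauche; 1.1 + 0.8 + 1.5 + 0.8 = 4.2 kcal/mol.
C (staggered): OH–tBu gauche, OH–CN gauche, iPr–tBu gauche, iPr–I gauche; 1.1 + 0.5 + 2.0 + 1.5 = 5.1 kcal/mol.
D (staggered): OH–I gauche, OH–CN gauche, iPr–tBu gauche, iPr–CN gauche; 0.8 + 0.5 + 2.0 + 0.8 = 4.1 kcal/mol.
A has the highest total (7.1 kcal/mol).

A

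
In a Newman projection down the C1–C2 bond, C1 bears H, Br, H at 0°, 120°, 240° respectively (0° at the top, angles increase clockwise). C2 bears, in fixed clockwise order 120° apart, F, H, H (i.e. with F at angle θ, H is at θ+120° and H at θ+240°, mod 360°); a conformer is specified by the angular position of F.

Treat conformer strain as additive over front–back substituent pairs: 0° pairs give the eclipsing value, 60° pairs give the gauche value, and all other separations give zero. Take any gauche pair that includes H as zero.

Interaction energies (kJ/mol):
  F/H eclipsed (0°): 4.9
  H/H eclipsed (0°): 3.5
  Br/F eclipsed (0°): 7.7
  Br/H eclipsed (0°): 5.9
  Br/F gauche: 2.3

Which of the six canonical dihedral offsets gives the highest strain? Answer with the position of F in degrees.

120°

F at 0° (eclipsed): H–F eclipsed, Br–H eclipsed, H–H eclipsed; 4.9 + 5.9 + 3.5 = 14.3 kJ/mol.
F at 60° (staggered): Br–F gauche; 2.3 = 2.3 kJ/mol.
F at 120° (eclipsed): H–H eclipsed, Br–F eclipsed, H–H eclipsed; 3.5 + 7.7 + 3.5 = 14.7 kJ/mol.
F at 180° (staggered): Br–F gauche; 2.3 = 2.3 kJ/mol.
F at 240° (eclipsed): H–H eclipsed, Br–H eclipsed, H–F eclipsed; 3.5 + 5.9 + 4.9 = 14.3 kJ/mol.
F at 300° (staggered): no non-H gauche contacts → 0.0 kJ/mol.
The maximum (14.7 kJ/mol) occurs with F at 120°.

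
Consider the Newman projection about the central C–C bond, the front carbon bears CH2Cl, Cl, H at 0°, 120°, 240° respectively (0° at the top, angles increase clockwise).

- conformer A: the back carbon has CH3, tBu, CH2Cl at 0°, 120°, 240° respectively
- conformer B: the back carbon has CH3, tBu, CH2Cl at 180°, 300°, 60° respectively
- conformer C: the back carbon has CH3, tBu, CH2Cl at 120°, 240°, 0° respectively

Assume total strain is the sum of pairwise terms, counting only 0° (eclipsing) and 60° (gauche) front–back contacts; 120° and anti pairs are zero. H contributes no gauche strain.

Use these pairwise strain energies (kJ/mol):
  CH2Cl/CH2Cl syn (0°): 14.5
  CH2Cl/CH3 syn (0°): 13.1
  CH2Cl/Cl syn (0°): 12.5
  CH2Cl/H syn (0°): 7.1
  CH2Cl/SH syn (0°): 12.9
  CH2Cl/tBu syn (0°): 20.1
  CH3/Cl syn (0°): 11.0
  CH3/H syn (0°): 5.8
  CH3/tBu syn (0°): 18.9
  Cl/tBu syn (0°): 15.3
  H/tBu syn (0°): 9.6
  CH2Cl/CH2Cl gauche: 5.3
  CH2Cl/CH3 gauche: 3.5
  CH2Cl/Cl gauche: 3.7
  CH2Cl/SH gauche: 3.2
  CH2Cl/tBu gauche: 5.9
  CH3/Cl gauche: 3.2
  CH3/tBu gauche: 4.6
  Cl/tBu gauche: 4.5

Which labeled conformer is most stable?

A (eclipsed): CH2Cl–CH3 eclipsed, Cl–tBu eclipsed, H–CH2Cl eclipsed; 13.1 + 15.3 + 7.1 = 35.5 kJ/mol.
B (staggered): CH2Cl–tBu gauche, CH2Cl–CH2Cl gauche, Cl–CH3 gauche, Cl–CH2Cl gauche; 5.9 + 5.3 + 3.2 + 3.7 = 18.1 kJ/mol.
C (eclipsed): CH2Cl–CH2Cl eclipsed, Cl–CH3 eclipsed, H–tBu eclipsed; 14.5 + 11.0 + 9.6 = 35.1 kJ/mol.
B has the lowest total (18.1 kJ/mol).

B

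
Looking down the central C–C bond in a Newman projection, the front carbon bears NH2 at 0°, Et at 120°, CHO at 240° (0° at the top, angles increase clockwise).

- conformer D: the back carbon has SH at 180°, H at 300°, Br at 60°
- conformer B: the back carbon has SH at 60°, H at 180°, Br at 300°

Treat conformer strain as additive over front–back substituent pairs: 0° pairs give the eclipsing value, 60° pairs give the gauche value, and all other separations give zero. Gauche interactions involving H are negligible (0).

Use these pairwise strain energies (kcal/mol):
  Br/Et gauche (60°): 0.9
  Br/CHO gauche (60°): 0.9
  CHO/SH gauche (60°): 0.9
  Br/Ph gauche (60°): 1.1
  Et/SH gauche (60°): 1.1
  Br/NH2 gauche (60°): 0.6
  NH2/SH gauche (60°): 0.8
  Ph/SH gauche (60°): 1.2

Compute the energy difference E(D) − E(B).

+0.1 kcal/mol

D (staggered): NH2–Br gauche, Et–SH gauche, Et–Br gauche, CHO–SH gauche; 0.6 + 1.1 + 0.9 + 0.9 = 3.5 kcal/mol.
B (staggered): NH2–SH gauche, NH2–Br gauche, Et–SH gauche, CHO–Br gauche; 0.8 + 0.6 + 1.1 + 0.9 = 3.4 kcal/mol.
E(D) − E(B) = 3.5 − 3.4 = +0.1 kcal/mol.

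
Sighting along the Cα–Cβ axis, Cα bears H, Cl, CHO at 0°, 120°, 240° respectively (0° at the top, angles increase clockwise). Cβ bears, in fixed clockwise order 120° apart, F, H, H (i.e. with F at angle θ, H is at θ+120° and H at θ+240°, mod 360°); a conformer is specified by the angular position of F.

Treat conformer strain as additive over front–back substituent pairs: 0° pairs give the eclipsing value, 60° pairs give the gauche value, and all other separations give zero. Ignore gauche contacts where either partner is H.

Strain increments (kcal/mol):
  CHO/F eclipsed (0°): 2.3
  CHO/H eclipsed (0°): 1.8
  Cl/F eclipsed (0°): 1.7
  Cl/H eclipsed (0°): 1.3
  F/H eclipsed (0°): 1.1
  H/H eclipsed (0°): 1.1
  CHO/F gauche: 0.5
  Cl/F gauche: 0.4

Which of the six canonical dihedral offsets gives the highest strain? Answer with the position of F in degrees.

F at 0° (eclipsed): H–F eclipsed, Cl–H eclipsed, CHO–H eclipsed; 1.1 + 1.3 + 1.8 = 4.2 kcal/mol.
F at 60° (staggered): Cl–F gauche; 0.4 = 0.4 kcal/mol.
F at 120° (eclipsed): H–H eclipsed, Cl–F eclipsed, CHO–H eclipsed; 1.1 + 1.7 + 1.8 = 4.6 kcal/mol.
F at 180° (staggered): Cl–F gauche, CHO–F gauche; 0.4 + 0.5 = 0.9 kcal/mol.
F at 240° (eclipsed): H–H eclipsed, Cl–H eclipsed, CHO–F eclipsed; 1.1 + 1.3 + 2.3 = 4.7 kcal/mol.
F at 300° (staggered): CHO–F gauche; 0.5 = 0.5 kcal/mol.
The maximum (4.7 kcal/mol) occurs with F at 240°.

240°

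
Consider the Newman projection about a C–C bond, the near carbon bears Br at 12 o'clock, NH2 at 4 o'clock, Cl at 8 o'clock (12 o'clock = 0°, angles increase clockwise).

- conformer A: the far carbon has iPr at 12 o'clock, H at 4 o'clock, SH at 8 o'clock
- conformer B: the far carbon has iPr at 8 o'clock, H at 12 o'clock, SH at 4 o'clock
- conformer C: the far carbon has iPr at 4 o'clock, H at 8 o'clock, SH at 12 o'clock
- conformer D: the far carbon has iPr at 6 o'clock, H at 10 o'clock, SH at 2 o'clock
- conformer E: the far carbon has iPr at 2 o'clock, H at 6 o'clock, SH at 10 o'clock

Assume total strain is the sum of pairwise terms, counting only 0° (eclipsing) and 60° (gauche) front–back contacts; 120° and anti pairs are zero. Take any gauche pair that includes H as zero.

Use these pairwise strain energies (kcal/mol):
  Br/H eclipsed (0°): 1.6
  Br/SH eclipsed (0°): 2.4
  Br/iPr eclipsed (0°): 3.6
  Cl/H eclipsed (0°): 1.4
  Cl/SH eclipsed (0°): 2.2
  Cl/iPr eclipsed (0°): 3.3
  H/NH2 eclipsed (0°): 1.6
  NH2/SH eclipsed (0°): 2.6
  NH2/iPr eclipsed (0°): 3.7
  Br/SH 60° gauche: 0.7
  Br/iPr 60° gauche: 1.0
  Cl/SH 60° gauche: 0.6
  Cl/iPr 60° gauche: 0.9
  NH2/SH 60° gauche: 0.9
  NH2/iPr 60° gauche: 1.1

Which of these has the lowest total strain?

E

A (eclipsed): Br–iPr eclipsed, NH2–H eclipsed, Cl–SH eclipsed; 3.6 + 1.6 + 2.2 = 7.4 kcal/mol.
B (eclipsed): Br–H eclipsed, NH2–SH eclipsed, Cl–iPr eclipsed; 1.6 + 2.6 + 3.3 = 7.5 kcal/mol.
C (eclipsed): Br–SH eclipsed, NH2–iPr eclipsed, Cl–H eclipsed; 2.4 + 3.7 + 1.4 = 7.5 kcal/mol.
D (staggered): Br–SH gauche, NH2–iPr gauche, NH2–SH gauche, Cl–iPr gauche; 0.7 + 1.1 + 0.9 + 0.9 = 3.6 kcal/mol.
E (staggered): Br–iPr gauche, Br–SH gauche, NH2–iPr gauche, Cl–SH gauche; 1.0 + 0.7 + 1.1 + 0.6 = 3.4 kcal/mol.
E has the lowest total (3.4 kcal/mol).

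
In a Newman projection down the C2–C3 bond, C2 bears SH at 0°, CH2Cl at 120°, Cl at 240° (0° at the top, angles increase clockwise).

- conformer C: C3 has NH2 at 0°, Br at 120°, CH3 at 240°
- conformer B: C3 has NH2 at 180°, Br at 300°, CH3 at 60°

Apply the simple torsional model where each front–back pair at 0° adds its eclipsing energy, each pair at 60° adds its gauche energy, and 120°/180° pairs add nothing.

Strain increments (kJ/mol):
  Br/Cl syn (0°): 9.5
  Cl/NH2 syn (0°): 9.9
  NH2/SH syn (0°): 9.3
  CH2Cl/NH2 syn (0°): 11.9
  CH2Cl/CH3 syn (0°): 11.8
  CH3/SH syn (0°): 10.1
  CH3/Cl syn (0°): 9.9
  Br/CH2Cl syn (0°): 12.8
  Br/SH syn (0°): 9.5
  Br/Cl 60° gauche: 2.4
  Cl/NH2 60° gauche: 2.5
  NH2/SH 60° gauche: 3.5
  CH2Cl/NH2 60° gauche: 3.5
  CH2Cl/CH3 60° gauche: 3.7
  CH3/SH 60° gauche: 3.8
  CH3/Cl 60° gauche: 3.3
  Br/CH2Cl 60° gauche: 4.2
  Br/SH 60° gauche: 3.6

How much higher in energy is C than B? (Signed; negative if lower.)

+12.5 kJ/mol

C is eclipsed. SH at 0° is eclipsed with NH2 at 0° (9.3); CH2Cl at 120° is eclipsed with Br at 120° (12.8); Cl at 240° is eclipsed with CH3 at 240° (9.9). Total 32.0 kJ/mol.
B is staggered. SH at 0° is gauche with Br at 300° (3.6); SH at 0° is gauche with CH3 at 60° (3.8); CH2Cl at 120° is gauche with NH2 at 180° (3.5); CH2Cl at 120° is gauche with CH3 at 60° (3.7); Cl at 240° is gauche with NH2 at 180° (2.5); Cl at 240° is gauche with Br at 300° (2.4). Total 19.5 kJ/mol.
E(C) − E(B) = 32.0 − 19.5 = +12.5 kJ/mol.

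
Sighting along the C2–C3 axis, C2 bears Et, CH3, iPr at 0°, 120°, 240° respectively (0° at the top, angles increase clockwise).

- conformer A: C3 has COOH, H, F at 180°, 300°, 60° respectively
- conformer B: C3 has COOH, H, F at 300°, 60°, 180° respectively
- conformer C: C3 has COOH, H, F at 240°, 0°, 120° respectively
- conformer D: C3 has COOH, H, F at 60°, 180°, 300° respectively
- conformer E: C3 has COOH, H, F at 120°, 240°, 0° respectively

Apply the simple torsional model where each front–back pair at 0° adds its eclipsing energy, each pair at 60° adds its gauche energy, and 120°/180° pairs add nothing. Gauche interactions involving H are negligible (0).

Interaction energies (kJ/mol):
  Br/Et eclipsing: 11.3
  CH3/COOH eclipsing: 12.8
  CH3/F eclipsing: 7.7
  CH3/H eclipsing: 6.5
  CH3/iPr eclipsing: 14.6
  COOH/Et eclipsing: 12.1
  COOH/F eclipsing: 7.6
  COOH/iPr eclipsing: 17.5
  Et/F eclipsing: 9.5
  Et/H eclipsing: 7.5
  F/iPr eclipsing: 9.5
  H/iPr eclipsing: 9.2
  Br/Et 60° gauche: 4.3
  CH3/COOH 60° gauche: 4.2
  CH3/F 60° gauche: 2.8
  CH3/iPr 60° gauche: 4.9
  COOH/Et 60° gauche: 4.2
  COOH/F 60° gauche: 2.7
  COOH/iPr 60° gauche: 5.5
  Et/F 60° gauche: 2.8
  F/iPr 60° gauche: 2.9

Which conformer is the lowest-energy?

A (staggered): Et–F gauche, CH3–COOH gauche, CH3–F gauche, iPr–COOH gauche; 2.8 + 4.2 + 2.8 + 5.5 = 15.3 kJ/mol.
B (staggered): Et–COOH gauche, CH3–F gauche, iPr–COOH gauche, iPr–F gauche; 4.2 + 2.8 + 5.5 + 2.9 = 15.4 kJ/mol.
C (eclipsed): Et–H eclipsed, CH3–F eclipsed, iPr–COOH eclipsed; 7.5 + 7.7 + 17.5 = 32.7 kJ/mol.
D (staggered): Et–COOH gauche, Et–F gauche, CH3–COOH gauche, iPr–F gauche; 4.2 + 2.8 + 4.2 + 2.9 = 14.1 kJ/mol.
E (eclipsed): Et–F eclipsed, CH3–COOH eclipsed, iPr–H eclipsed; 9.5 + 12.8 + 9.2 = 31.5 kJ/mol.
D has the lowest total (14.1 kJ/mol).

D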